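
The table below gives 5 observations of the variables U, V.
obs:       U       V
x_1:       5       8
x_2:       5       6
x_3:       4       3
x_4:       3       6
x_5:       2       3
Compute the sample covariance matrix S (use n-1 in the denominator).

Step 1 — column means:
  mean(U) = (5 + 5 + 4 + 3 + 2) / 5 = 19/5 = 3.8
  mean(V) = (8 + 6 + 3 + 6 + 3) / 5 = 26/5 = 5.2

Step 2 — sample covariance S[i,j] = (1/(n-1)) · Σ_k (x_{k,i} - mean_i) · (x_{k,j} - mean_j), with n-1 = 4.
  S[U,U] = ((1.2)·(1.2) + (1.2)·(1.2) + (0.2)·(0.2) + (-0.8)·(-0.8) + (-1.8)·(-1.8)) / 4 = 6.8/4 = 1.7
  S[U,V] = ((1.2)·(2.8) + (1.2)·(0.8) + (0.2)·(-2.2) + (-0.8)·(0.8) + (-1.8)·(-2.2)) / 4 = 7.2/4 = 1.8
  S[V,V] = ((2.8)·(2.8) + (0.8)·(0.8) + (-2.2)·(-2.2) + (0.8)·(0.8) + (-2.2)·(-2.2)) / 4 = 18.8/4 = 4.7

S is symmetric (S[j,i] = S[i,j]). Assembling:

S = [[1.7, 1.8],
 [1.8, 4.7]]


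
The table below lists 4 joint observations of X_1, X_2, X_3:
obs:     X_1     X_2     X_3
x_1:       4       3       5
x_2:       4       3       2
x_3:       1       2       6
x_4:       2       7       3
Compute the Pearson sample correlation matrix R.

Step 1 — column means:
  mean(X_1) = (4 + 4 + 1 + 2) / 4 = 11/4 = 2.75
  mean(X_2) = (3 + 3 + 2 + 7) / 4 = 15/4 = 3.75
  mean(X_3) = (5 + 2 + 6 + 3) / 4 = 16/4 = 4

Step 2 — sample variances and covariances s[i,j] = (1/(n-1)) · Σ_k (x_{k,i} - mean_i) · (x_{k,j} - mean_j), with n-1 = 3:
  s[X_1,X_1] = ((1.25)·(1.25) + (1.25)·(1.25) + (-1.75)·(-1.75) + (-0.75)·(-0.75)) / 3 = 6.75/3 = 2.25
  s[X_1,X_2] = ((1.25)·(-0.75) + (1.25)·(-0.75) + (-1.75)·(-1.75) + (-0.75)·(3.25)) / 3 = -1.25/3 = -0.4167
  s[X_1,X_3] = ((1.25)·(1) + (1.25)·(-2) + (-1.75)·(2) + (-0.75)·(-1)) / 3 = -4/3 = -1.3333
  s[X_2,X_2] = ((-0.75)·(-0.75) + (-0.75)·(-0.75) + (-1.75)·(-1.75) + (3.25)·(3.25)) / 3 = 14.75/3 = 4.9167
  s[X_2,X_3] = ((-0.75)·(1) + (-0.75)·(-2) + (-1.75)·(2) + (3.25)·(-1)) / 3 = -6/3 = -2
  s[X_3,X_3] = ((1)·(1) + (-2)·(-2) + (2)·(2) + (-1)·(-1)) / 3 = 10/3 = 3.3333
  Sample standard deviations s_i = √(s[i,i]):
  s(X_1) = √(2.25) = 1.5
  s(X_2) = √(4.9167) = 2.2174
  s(X_3) = √(3.3333) = 1.8257

Step 3 — r_{ij} = s_{ij} / (s_i · s_j):
  r[X_1,X_1] = 1 (diagonal).
  r[X_1,X_2] = -0.4167 / (1.5 · 2.2174) = -0.4167 / 3.326 = -0.1253
  r[X_1,X_3] = -1.3333 / (1.5 · 1.8257) = -1.3333 / 2.7386 = -0.4869
  r[X_2,X_2] = 1 (diagonal).
  r[X_2,X_3] = -2 / (2.2174 · 1.8257) = -2 / 4.0483 = -0.494
  r[X_3,X_3] = 1 (diagonal).

R is symmetric with unit diagonal. Assembling:

R = [[1, -0.1253, -0.4869],
 [-0.1253, 1, -0.494],
 [-0.4869, -0.494, 1]]


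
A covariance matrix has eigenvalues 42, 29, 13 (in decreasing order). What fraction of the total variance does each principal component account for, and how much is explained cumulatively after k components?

Step 1 — total variance = trace(Sigma) = Σ λ_i = 42 + 29 + 13 = 84.

Step 2 — fraction explained by component i = λ_i / Σ λ:
  PC1: 42/84 = 0.5
  PC2: 29/84 = 0.3452
  PC3: 13/84 = 0.1548

Step 3 — cumulative fraction after k components = (λ_1 + ... + λ_k) / Σ λ:
  k = 1: 42/84 = 0.5
  k = 2: (42 + 29)/84 = 71/84 = 0.8452
  k = 3: (42 + 29 + 13)/84 = 84/84 = 1

Summary (fraction, with percent):

explained: PC1 0.5 (50%), PC2 0.3452 (34.52%), PC3 0.1548 (15.48%);  cumulative: 0.5, 0.8452, 1


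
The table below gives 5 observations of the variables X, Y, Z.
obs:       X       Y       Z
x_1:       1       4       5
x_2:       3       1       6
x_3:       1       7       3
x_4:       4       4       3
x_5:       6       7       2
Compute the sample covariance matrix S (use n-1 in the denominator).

Step 1 — column means:
  mean(X) = (1 + 3 + 1 + 4 + 6) / 5 = 15/5 = 3
  mean(Y) = (4 + 1 + 7 + 4 + 7) / 5 = 23/5 = 4.6
  mean(Z) = (5 + 6 + 3 + 3 + 2) / 5 = 19/5 = 3.8

Step 2 — sample covariance S[i,j] = (1/(n-1)) · Σ_k (x_{k,i} - mean_i) · (x_{k,j} - mean_j), with n-1 = 4.
  S[X,X] = ((-2)·(-2) + (0)·(0) + (-2)·(-2) + (1)·(1) + (3)·(3)) / 4 = 18/4 = 4.5
  S[X,Y] = ((-2)·(-0.6) + (0)·(-3.6) + (-2)·(2.4) + (1)·(-0.6) + (3)·(2.4)) / 4 = 3/4 = 0.75
  S[X,Z] = ((-2)·(1.2) + (0)·(2.2) + (-2)·(-0.8) + (1)·(-0.8) + (3)·(-1.8)) / 4 = -7/4 = -1.75
  S[Y,Y] = ((-0.6)·(-0.6) + (-3.6)·(-3.6) + (2.4)·(2.4) + (-0.6)·(-0.6) + (2.4)·(2.4)) / 4 = 25.2/4 = 6.3
  S[Y,Z] = ((-0.6)·(1.2) + (-3.6)·(2.2) + (2.4)·(-0.8) + (-0.6)·(-0.8) + (2.4)·(-1.8)) / 4 = -14.4/4 = -3.6
  S[Z,Z] = ((1.2)·(1.2) + (2.2)·(2.2) + (-0.8)·(-0.8) + (-0.8)·(-0.8) + (-1.8)·(-1.8)) / 4 = 10.8/4 = 2.7

S is symmetric (S[j,i] = S[i,j]). Assembling:

S = [[4.5, 0.75, -1.75],
 [0.75, 6.3, -3.6],
 [-1.75, -3.6, 2.7]]


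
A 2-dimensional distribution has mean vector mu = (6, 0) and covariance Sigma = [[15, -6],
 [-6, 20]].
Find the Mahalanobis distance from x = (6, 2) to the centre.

Step 1 — centre the observation: (x - mu) = (0, 2).

Step 2 — invert Sigma. det(Sigma) = 15·20 - (-6)² = 264.
  Sigma^{-1} = (1/det) · [[d, -b], [-b, a]] = [[0.0758, 0.0227],
 [0.0227, 0.0568]].

Step 3 — form the quadratic (x - mu)^T · Sigma^{-1} · (x - mu):
  Sigma^{-1} · (x - mu) = (0.0455, 0.1136).
  (x - mu)^T · [Sigma^{-1} · (x - mu)] = (0)·(0.0455) + (2)·(0.1136) = 0.2273.

Step 4 — take square root: d = √(0.2273) ≈ 0.4767.

d(x, mu) = √(0.2273) ≈ 0.4767


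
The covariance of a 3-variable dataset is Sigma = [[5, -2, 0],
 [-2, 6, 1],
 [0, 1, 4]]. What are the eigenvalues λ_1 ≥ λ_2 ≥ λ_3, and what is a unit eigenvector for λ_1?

Step 1 — characteristic polynomial p(λ) = det(λI - Sigma) = λ³ - tr·λ² + c_1·λ - det, where tr = trace, c_1 = sum of the principal 2×2 minors, det = det(Sigma):
  tr = 5 + 6 + 4 = 15,
  c_1 = (5·6 - (-2)²) + (5·4 - (0)²) + (6·4 - (1)²) = 26 + 20 + 23 = 69,
  det = 5·(6·4 - (1)²) - (-2)·((-2)·4 - (1)·(0)) + (0)·((-2)·(1) - 6·(0)) = 5·(23) - (-2)·(-8) + (0)·(-2) = 99.
  So p(λ) = λ³ - 15λ² + 69λ - 99.
Step 2 — look for an integer root (rational root theorem: any rational root is an integer divisor of 99). Testing λ = 3:
  p(3) = 27 - 135 + 207 - 99 = 0  ✓
  Dividing out (λ - 3): p(λ) = (λ - 3)(λ² - 12λ + 33).
Step 3 — remaining eigenvalues from the quadratic λ² - 12λ + 33 = 0:
  Δ = 12² - 4·33 = 144 - 132 = 12,  λ = (12 ± √12)/2 = (12 ± 3.4641)/2 ≈ 7.7321 or 4.2679.
  Sorted: λ_1 = 7.7321,  λ_2 = 4.2679,  λ_3 = 3  (check: sum = 15 = tr ✓).

Step 4 — unit eigenvector for λ_1 ≈ 7.7321: v spans the null space of (Sigma - λ_1 I), whose rows are
  r_1 = (-2.7321, -2, 0),  r_2 = (-2, -1.7321, 1),  r_3 = (0, 1, -3.7321).
  v is orthogonal to every row, so take v ∝ r_1 × r_2 = ((-2)·(1) - (0)·(-1.7321), (0)·(-2) - (-2.7321)·(1), (-2.7321)·(-1.7321) - (-2)·(-2)) ≈ (-2, 2.7321, 0.7321).
  Rescale (multiply by -1 so the first nonzero entry is positive): u = (2, -2.7321, -0.7321).
  ||u|| = √((2)² + (-2.7321)² + (-0.7321)²) = √(12) ≈ 3.4641,  v_1 = u/||u|| ≈ (0.5774, -0.7887, -0.2113) (||v_1|| = 1).

λ_1 = 7.7321,  λ_2 = 4.2679,  λ_3 = 3;  v_1 ≈ (0.5774, -0.7887, -0.2113)


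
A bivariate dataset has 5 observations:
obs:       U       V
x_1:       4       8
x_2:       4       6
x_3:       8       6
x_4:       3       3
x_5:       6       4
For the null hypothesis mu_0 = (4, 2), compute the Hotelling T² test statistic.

Step 1 — sample mean vector:
  mean(U) = (4 + 4 + 8 + 3 + 6) / 5 = 25/5 = 5
  mean(V) = (8 + 6 + 6 + 3 + 4) / 5 = 27/5 = 5.4
  x̄ = (5, 5.4),  deviation x̄ - mu_0 = (5, 5.4) - (4, 2) = (1, 3.4).

Step 2 — sample covariance matrix, S[i,j] = (1/(n-1)) · Σ_k (x_{k,i} - mean_i) · (x_{k,j} - mean_j), divisor n-1 = 4:
  S[U,U] = ((-1)·(-1) + (-1)·(-1) + (3)·(3) + (-2)·(-2) + (1)·(1)) / 4 = 16/4 = 4
  S[U,V] = ((-1)·(2.6) + (-1)·(0.6) + (3)·(0.6) + (-2)·(-2.4) + (1)·(-1.4)) / 4 = 2/4 = 0.5
  S[V,V] = ((2.6)·(2.6) + (0.6)·(0.6) + (0.6)·(0.6) + (-2.4)·(-2.4) + (-1.4)·(-1.4)) / 4 = 15.2/4 = 3.8
  S = [[4, 0.5],
 [0.5, 3.8]].

Step 3 — invert S. det(S) = 4·3.8 - (0.5)² = 14.95.
  S^{-1} = (1/det) · [[d, -b], [-b, a]] = [[0.2542, -0.0334],
 [-0.0334, 0.2676]].

Step 4 — quadratic form (x̄ - mu_0)^T · S^{-1} · (x̄ - mu_0):
  S^{-1} · (x̄ - mu_0) = (0.1405, 0.8763),
  (x̄ - mu_0)^T · [...] = (1)·(0.1405) + (3.4)·(0.8763) = 3.1197.

Step 5 — scale by n: T² = 5 · 3.1197 = 15.5987.

T² ≈ 15.5987


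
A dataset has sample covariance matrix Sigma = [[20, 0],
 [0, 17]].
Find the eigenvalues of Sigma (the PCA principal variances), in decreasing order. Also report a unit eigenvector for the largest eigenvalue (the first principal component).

Step 1 — characteristic polynomial of 2×2 Sigma:
  det(Sigma - λI) = λ² - trace · λ + det = 0.
  trace = 20 + 17 = 37, det = 20·17 - (0)² = 340.
Step 2 — discriminant:
  Δ = trace² - 4·det = 1369 - 1360 = 9.
Step 3 — eigenvalues:
  λ = (trace ± √Δ)/2 = (37 ± 3)/2,
  λ_1 = 20,  λ_2 = 17.

Step 4 — unit eigenvector for λ_1: Sigma is diagonal, so its eigenvectors are the coordinate axes. λ_1 = 20 is the diagonal entry on the first coordinate axis, hence
  v_1 = (1, 0) (||v_1|| = 1).

λ_1 = 20,  λ_2 = 17;  v_1 ≈ (1, 0)


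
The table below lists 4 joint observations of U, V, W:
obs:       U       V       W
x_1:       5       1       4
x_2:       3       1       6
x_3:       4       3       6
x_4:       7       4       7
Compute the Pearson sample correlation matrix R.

Step 1 — column means:
  mean(U) = (5 + 3 + 4 + 7) / 4 = 19/4 = 4.75
  mean(V) = (1 + 1 + 3 + 4) / 4 = 9/4 = 2.25
  mean(W) = (4 + 6 + 6 + 7) / 4 = 23/4 = 5.75

Step 2 — sample variances and covariances s[i,j] = (1/(n-1)) · Σ_k (x_{k,i} - mean_i) · (x_{k,j} - mean_j), with n-1 = 3:
  s[U,U] = ((0.25)·(0.25) + (-1.75)·(-1.75) + (-0.75)·(-0.75) + (2.25)·(2.25)) / 3 = 8.75/3 = 2.9167
  s[U,V] = ((0.25)·(-1.25) + (-1.75)·(-1.25) + (-0.75)·(0.75) + (2.25)·(1.75)) / 3 = 5.25/3 = 1.75
  s[U,W] = ((0.25)·(-1.75) + (-1.75)·(0.25) + (-0.75)·(0.25) + (2.25)·(1.25)) / 3 = 1.75/3 = 0.5833
  s[V,V] = ((-1.25)·(-1.25) + (-1.25)·(-1.25) + (0.75)·(0.75) + (1.75)·(1.75)) / 3 = 6.75/3 = 2.25
  s[V,W] = ((-1.25)·(-1.75) + (-1.25)·(0.25) + (0.75)·(0.25) + (1.75)·(1.25)) / 3 = 4.25/3 = 1.4167
  s[W,W] = ((-1.75)·(-1.75) + (0.25)·(0.25) + (0.25)·(0.25) + (1.25)·(1.25)) / 3 = 4.75/3 = 1.5833
  Sample standard deviations s_i = √(s[i,i]):
  s(U) = √(2.9167) = 1.7078
  s(V) = √(2.25) = 1.5
  s(W) = √(1.5833) = 1.2583

Step 3 — r_{ij} = s_{ij} / (s_i · s_j):
  r[U,U] = 1 (diagonal).
  r[U,V] = 1.75 / (1.7078 · 1.5) = 1.75 / 2.5617 = 0.6831
  r[U,W] = 0.5833 / (1.7078 · 1.2583) = 0.5833 / 2.149 = 0.2714
  r[V,V] = 1 (diagonal).
  r[V,W] = 1.4167 / (1.5 · 1.2583) = 1.4167 / 1.8875 = 0.7506
  r[W,W] = 1 (diagonal).

R is symmetric with unit diagonal. Assembling:

R = [[1, 0.6831, 0.2714],
 [0.6831, 1, 0.7506],
 [0.2714, 0.7506, 1]]


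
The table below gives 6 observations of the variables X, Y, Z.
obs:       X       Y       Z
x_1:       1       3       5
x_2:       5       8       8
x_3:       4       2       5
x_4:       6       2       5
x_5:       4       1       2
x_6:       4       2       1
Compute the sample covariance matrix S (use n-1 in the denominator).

Step 1 — column means:
  mean(X) = (1 + 5 + 4 + 6 + 4 + 4) / 6 = 24/6 = 4
  mean(Y) = (3 + 8 + 2 + 2 + 1 + 2) / 6 = 18/6 = 3
  mean(Z) = (5 + 8 + 5 + 5 + 2 + 1) / 6 = 26/6 = 4.3333

Step 2 — sample covariance S[i,j] = (1/(n-1)) · Σ_k (x_{k,i} - mean_i) · (x_{k,j} - mean_j), with n-1 = 5.
  S[X,X] = ((-3)·(-3) + (1)·(1) + (0)·(0) + (2)·(2) + (0)·(0) + (0)·(0)) / 5 = 14/5 = 2.8
  S[X,Y] = ((-3)·(0) + (1)·(5) + (0)·(-1) + (2)·(-1) + (0)·(-2) + (0)·(-1)) / 5 = 3/5 = 0.6
  S[X,Z] = ((-3)·(0.6667) + (1)·(3.6667) + (0)·(0.6667) + (2)·(0.6667) + (0)·(-2.3333) + (0)·(-3.3333)) / 5 = 3/5 = 0.6
  S[Y,Y] = ((0)·(0) + (5)·(5) + (-1)·(-1) + (-1)·(-1) + (-2)·(-2) + (-1)·(-1)) / 5 = 32/5 = 6.4
  S[Y,Z] = ((0)·(0.6667) + (5)·(3.6667) + (-1)·(0.6667) + (-1)·(0.6667) + (-2)·(-2.3333) + (-1)·(-3.3333)) / 5 = 25/5 = 5
  S[Z,Z] = ((0.6667)·(0.6667) + (3.6667)·(3.6667) + (0.6667)·(0.6667) + (0.6667)·(0.6667) + (-2.3333)·(-2.3333) + (-3.3333)·(-3.3333)) / 5 = 31.3333/5 = 6.2667

S is symmetric (S[j,i] = S[i,j]). Assembling:

S = [[2.8, 0.6, 0.6],
 [0.6, 6.4, 5],
 [0.6, 5, 6.2667]]


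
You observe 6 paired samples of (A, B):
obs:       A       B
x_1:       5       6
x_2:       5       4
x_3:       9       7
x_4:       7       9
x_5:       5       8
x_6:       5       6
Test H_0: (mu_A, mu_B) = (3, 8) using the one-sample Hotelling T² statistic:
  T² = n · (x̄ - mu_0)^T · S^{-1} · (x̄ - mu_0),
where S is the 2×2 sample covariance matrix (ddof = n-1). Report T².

Step 1 — sample mean vector:
  mean(A) = (5 + 5 + 9 + 7 + 5 + 5) / 6 = 36/6 = 6
  mean(B) = (6 + 4 + 7 + 9 + 8 + 6) / 6 = 40/6 = 6.6667
  x̄ = (6, 6.6667),  deviation x̄ - mu_0 = (6, 6.6667) - (3, 8) = (3, -1.3333).

Step 2 — sample covariance matrix, S[i,j] = (1/(n-1)) · Σ_k (x_{k,i} - mean_i) · (x_{k,j} - mean_j), divisor n-1 = 5:
  S[A,A] = ((-1)·(-1) + (-1)·(-1) + (3)·(3) + (1)·(1) + (-1)·(-1) + (-1)·(-1)) / 5 = 14/5 = 2.8
  S[A,B] = ((-1)·(-0.6667) + (-1)·(-2.6667) + (3)·(0.3333) + (1)·(2.3333) + (-1)·(1.3333) + (-1)·(-0.6667)) / 5 = 6/5 = 1.2
  S[B,B] = ((-0.6667)·(-0.6667) + (-2.6667)·(-2.6667) + (0.3333)·(0.3333) + (2.3333)·(2.3333) + (1.3333)·(1.3333) + (-0.6667)·(-0.6667)) / 5 = 15.3333/5 = 3.0667
  S = [[2.8, 1.2],
 [1.2, 3.0667]].

Step 3 — invert S. det(S) = 2.8·3.0667 - (1.2)² = 7.1467.
  S^{-1} = (1/det) · [[d, -b], [-b, a]] = [[0.4291, -0.1679],
 [-0.1679, 0.3918]].

Step 4 — quadratic form (x̄ - mu_0)^T · S^{-1} · (x̄ - mu_0):
  S^{-1} · (x̄ - mu_0) = (1.5112, -1.0261),
  (x̄ - mu_0)^T · [...] = (3)·(1.5112) + (-1.3333)·(-1.0261) = 5.9017.

Step 5 — scale by n: T² = 6 · 5.9017 = 35.4104.

T² ≈ 35.4104


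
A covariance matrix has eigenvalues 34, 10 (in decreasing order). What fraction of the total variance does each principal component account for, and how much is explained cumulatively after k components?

Step 1 — total variance = trace(Sigma) = Σ λ_i = 34 + 10 = 44.

Step 2 — fraction explained by component i = λ_i / Σ λ:
  PC1: 34/44 = 0.7727
  PC2: 10/44 = 0.2273

Step 3 — cumulative fraction after k components = (λ_1 + ... + λ_k) / Σ λ:
  k = 1: 34/44 = 0.7727
  k = 2: (34 + 10)/44 = 44/44 = 1

Summary (fraction, with percent):

explained: PC1 0.7727 (77.27%), PC2 0.2273 (22.73%);  cumulative: 0.7727, 1


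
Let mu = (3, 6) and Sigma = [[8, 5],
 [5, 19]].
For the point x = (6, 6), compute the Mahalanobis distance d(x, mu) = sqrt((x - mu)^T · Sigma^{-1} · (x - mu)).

Step 1 — centre the observation: (x - mu) = (3, 0).

Step 2 — invert Sigma. det(Sigma) = 8·19 - (5)² = 127.
  Sigma^{-1} = (1/det) · [[d, -b], [-b, a]] = [[0.1496, -0.0394],
 [-0.0394, 0.063]].

Step 3 — form the quadratic (x - mu)^T · Sigma^{-1} · (x - mu):
  Sigma^{-1} · (x - mu) = (0.4488, -0.1181).
  (x - mu)^T · [Sigma^{-1} · (x - mu)] = (3)·(0.4488) + (0)·(-0.1181) = 1.3465.

Step 4 — take square root: d = √(1.3465) ≈ 1.1604.

d(x, mu) = √(1.3465) ≈ 1.1604


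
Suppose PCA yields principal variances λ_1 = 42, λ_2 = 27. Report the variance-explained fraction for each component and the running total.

Step 1 — total variance = trace(Sigma) = Σ λ_i = 42 + 27 = 69.

Step 2 — fraction explained by component i = λ_i / Σ λ:
  PC1: 42/69 = 0.6087
  PC2: 27/69 = 0.3913

Step 3 — cumulative fraction after k components = (λ_1 + ... + λ_k) / Σ λ:
  k = 1: 42/69 = 0.6087
  k = 2: (42 + 27)/69 = 69/69 = 1

Summary (fraction, with percent):

explained: PC1 0.6087 (60.87%), PC2 0.3913 (39.13%);  cumulative: 0.6087, 1


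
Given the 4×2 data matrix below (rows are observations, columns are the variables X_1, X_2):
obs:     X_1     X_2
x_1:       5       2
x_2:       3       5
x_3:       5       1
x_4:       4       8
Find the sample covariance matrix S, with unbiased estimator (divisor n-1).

Step 1 — column means:
  mean(X_1) = (5 + 3 + 5 + 4) / 4 = 17/4 = 4.25
  mean(X_2) = (2 + 5 + 1 + 8) / 4 = 16/4 = 4

Step 2 — sample covariance S[i,j] = (1/(n-1)) · Σ_k (x_{k,i} - mean_i) · (x_{k,j} - mean_j), with n-1 = 3.
  S[X_1,X_1] = ((0.75)·(0.75) + (-1.25)·(-1.25) + (0.75)·(0.75) + (-0.25)·(-0.25)) / 3 = 2.75/3 = 0.9167
  S[X_1,X_2] = ((0.75)·(-2) + (-1.25)·(1) + (0.75)·(-3) + (-0.25)·(4)) / 3 = -6/3 = -2
  S[X_2,X_2] = ((-2)·(-2) + (1)·(1) + (-3)·(-3) + (4)·(4)) / 3 = 30/3 = 10

S is symmetric (S[j,i] = S[i,j]). Assembling:

S = [[0.9167, -2],
 [-2, 10]]


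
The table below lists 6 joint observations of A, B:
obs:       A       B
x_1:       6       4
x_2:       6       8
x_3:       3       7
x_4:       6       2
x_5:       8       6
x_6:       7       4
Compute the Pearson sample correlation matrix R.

Step 1 — column means:
  mean(A) = (6 + 6 + 3 + 6 + 8 + 7) / 6 = 36/6 = 6
  mean(B) = (4 + 8 + 7 + 2 + 6 + 4) / 6 = 31/6 = 5.1667

Step 2 — sample variances and covariances s[i,j] = (1/(n-1)) · Σ_k (x_{k,i} - mean_i) · (x_{k,j} - mean_j), with n-1 = 5:
  s[A,A] = ((0)·(0) + (0)·(0) + (-3)·(-3) + (0)·(0) + (2)·(2) + (1)·(1)) / 5 = 14/5 = 2.8
  s[A,B] = ((0)·(-1.1667) + (0)·(2.8333) + (-3)·(1.8333) + (0)·(-3.1667) + (2)·(0.8333) + (1)·(-1.1667)) / 5 = -5/5 = -1
  s[B,B] = ((-1.1667)·(-1.1667) + (2.8333)·(2.8333) + (1.8333)·(1.8333) + (-3.1667)·(-3.1667) + (0.8333)·(0.8333) + (-1.1667)·(-1.1667)) / 5 = 24.8333/5 = 4.9667
  Sample standard deviations s_i = √(s[i,i]):
  s(A) = √(2.8) = 1.6733
  s(B) = √(4.9667) = 2.2286

Step 3 — r_{ij} = s_{ij} / (s_i · s_j):
  r[A,A] = 1 (diagonal).
  r[A,B] = -1 / (1.6733 · 2.2286) = -1 / 3.7292 = -0.2682
  r[B,B] = 1 (diagonal).

R is symmetric with unit diagonal. Assembling:

R = [[1, -0.2682],
 [-0.2682, 1]]


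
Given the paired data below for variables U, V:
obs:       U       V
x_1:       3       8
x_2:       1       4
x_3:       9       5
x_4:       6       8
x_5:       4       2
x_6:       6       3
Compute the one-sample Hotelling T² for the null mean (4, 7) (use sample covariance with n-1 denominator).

Step 1 — sample mean vector:
  mean(U) = (3 + 1 + 9 + 6 + 4 + 6) / 6 = 29/6 = 4.8333
  mean(V) = (8 + 4 + 5 + 8 + 2 + 3) / 6 = 30/6 = 5
  x̄ = (4.8333, 5),  deviation x̄ - mu_0 = (4.8333, 5) - (4, 7) = (0.8333, -2).

Step 2 — sample covariance matrix, S[i,j] = (1/(n-1)) · Σ_k (x_{k,i} - mean_i) · (x_{k,j} - mean_j), divisor n-1 = 5:
  S[U,U] = ((-1.8333)·(-1.8333) + (-3.8333)·(-3.8333) + (4.1667)·(4.1667) + (1.1667)·(1.1667) + (-0.8333)·(-0.8333) + (1.1667)·(1.1667)) / 5 = 38.8333/5 = 7.7667
  S[U,V] = ((-1.8333)·(3) + (-3.8333)·(-1) + (4.1667)·(0) + (1.1667)·(3) + (-0.8333)·(-3) + (1.1667)·(-2)) / 5 = 2/5 = 0.4
  S[V,V] = ((3)·(3) + (-1)·(-1) + (0)·(0) + (3)·(3) + (-3)·(-3) + (-2)·(-2)) / 5 = 32/5 = 6.4
  S = [[7.7667, 0.4],
 [0.4, 6.4]].

Step 3 — invert S. det(S) = 7.7667·6.4 - (0.4)² = 49.5467.
  S^{-1} = (1/det) · [[d, -b], [-b, a]] = [[0.1292, -0.0081],
 [-0.0081, 0.1568]].

Step 4 — quadratic form (x̄ - mu_0)^T · S^{-1} · (x̄ - mu_0):
  S^{-1} · (x̄ - mu_0) = (0.1238, -0.3202),
  (x̄ - mu_0)^T · [...] = (0.8333)·(0.1238) + (-2)·(-0.3202) = 0.7436.

Step 5 — scale by n: T² = 6 · 0.7436 = 4.4618.

T² ≈ 4.4618


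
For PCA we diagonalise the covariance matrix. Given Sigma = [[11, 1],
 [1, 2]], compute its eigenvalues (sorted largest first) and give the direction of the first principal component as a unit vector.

Step 1 — characteristic polynomial of 2×2 Sigma:
  det(Sigma - λI) = λ² - trace · λ + det = 0.
  trace = 11 + 2 = 13, det = 11·2 - (1)² = 21.
Step 2 — discriminant:
  Δ = trace² - 4·det = 169 - 84 = 85.
Step 3 — eigenvalues:
  λ = (trace ± √Δ)/2 = (13 ± 9.2195)/2,
  λ_1 = 11.1098,  λ_2 = 1.8902.

Step 4 — unit eigenvector for λ_1: solve (Sigma - λ_1 I)v = 0. First row:
  (11 - 11.1098)·v_x + (1)·v_y = 0, i.e. (-0.1098)·v_x + (1)·v_y = 0,
  so v ∝ (b, λ_1 - a) = (1, 0.1098) = u.
  ||u|| = √((1)² + (0.1098)²) = √(1.012) ≈ 1.006,
  v_1 = u/||u|| ≈ (0.994, 0.1091) (||v_1|| = 1).

λ_1 = 11.1098,  λ_2 = 1.8902;  v_1 ≈ (0.994, 0.1091)


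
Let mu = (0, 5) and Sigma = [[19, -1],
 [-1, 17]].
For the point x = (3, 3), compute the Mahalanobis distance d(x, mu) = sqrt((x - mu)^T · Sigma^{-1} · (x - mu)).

Step 1 — centre the observation: (x - mu) = (3, -2).

Step 2 — invert Sigma. det(Sigma) = 19·17 - (-1)² = 322.
  Sigma^{-1} = (1/det) · [[d, -b], [-b, a]] = [[0.0528, 0.0031],
 [0.0031, 0.059]].

Step 3 — form the quadratic (x - mu)^T · Sigma^{-1} · (x - mu):
  Sigma^{-1} · (x - mu) = (0.1522, -0.1087).
  (x - mu)^T · [Sigma^{-1} · (x - mu)] = (3)·(0.1522) + (-2)·(-0.1087) = 0.6739.

Step 4 — take square root: d = √(0.6739) ≈ 0.8209.

d(x, mu) = √(0.6739) ≈ 0.8209


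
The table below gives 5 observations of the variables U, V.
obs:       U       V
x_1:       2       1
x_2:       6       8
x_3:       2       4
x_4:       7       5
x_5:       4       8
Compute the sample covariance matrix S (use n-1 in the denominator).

Step 1 — column means:
  mean(U) = (2 + 6 + 2 + 7 + 4) / 5 = 21/5 = 4.2
  mean(V) = (1 + 8 + 4 + 5 + 8) / 5 = 26/5 = 5.2

Step 2 — sample covariance S[i,j] = (1/(n-1)) · Σ_k (x_{k,i} - mean_i) · (x_{k,j} - mean_j), with n-1 = 4.
  S[U,U] = ((-2.2)·(-2.2) + (1.8)·(1.8) + (-2.2)·(-2.2) + (2.8)·(2.8) + (-0.2)·(-0.2)) / 4 = 20.8/4 = 5.2
  S[U,V] = ((-2.2)·(-4.2) + (1.8)·(2.8) + (-2.2)·(-1.2) + (2.8)·(-0.2) + (-0.2)·(2.8)) / 4 = 15.8/4 = 3.95
  S[V,V] = ((-4.2)·(-4.2) + (2.8)·(2.8) + (-1.2)·(-1.2) + (-0.2)·(-0.2) + (2.8)·(2.8)) / 4 = 34.8/4 = 8.7

S is symmetric (S[j,i] = S[i,j]). Assembling:

S = [[5.2, 3.95],
 [3.95, 8.7]]


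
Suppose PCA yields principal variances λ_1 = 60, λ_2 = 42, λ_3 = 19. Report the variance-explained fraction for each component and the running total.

Step 1 — total variance = trace(Sigma) = Σ λ_i = 60 + 42 + 19 = 121.

Step 2 — fraction explained by component i = λ_i / Σ λ:
  PC1: 60/121 = 0.4959
  PC2: 42/121 = 0.3471
  PC3: 19/121 = 0.157

Step 3 — cumulative fraction after k components = (λ_1 + ... + λ_k) / Σ λ:
  k = 1: 60/121 = 0.4959
  k = 2: (60 + 42)/121 = 102/121 = 0.843
  k = 3: (60 + 42 + 19)/121 = 121/121 = 1

Summary (fraction, with percent):

explained: PC1 0.4959 (49.59%), PC2 0.3471 (34.71%), PC3 0.157 (15.7%);  cumulative: 0.4959, 0.843, 1


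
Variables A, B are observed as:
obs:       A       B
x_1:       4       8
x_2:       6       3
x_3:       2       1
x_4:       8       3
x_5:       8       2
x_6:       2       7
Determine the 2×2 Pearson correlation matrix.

Step 1 — column means:
  mean(A) = (4 + 6 + 2 + 8 + 8 + 2) / 6 = 30/6 = 5
  mean(B) = (8 + 3 + 1 + 3 + 2 + 7) / 6 = 24/6 = 4

Step 2 — sample variances and covariances s[i,j] = (1/(n-1)) · Σ_k (x_{k,i} - mean_i) · (x_{k,j} - mean_j), with n-1 = 5:
  s[A,A] = ((-1)·(-1) + (1)·(1) + (-3)·(-3) + (3)·(3) + (3)·(3) + (-3)·(-3)) / 5 = 38/5 = 7.6
  s[A,B] = ((-1)·(4) + (1)·(-1) + (-3)·(-3) + (3)·(-1) + (3)·(-2) + (-3)·(3)) / 5 = -14/5 = -2.8
  s[B,B] = ((4)·(4) + (-1)·(-1) + (-3)·(-3) + (-1)·(-1) + (-2)·(-2) + (3)·(3)) / 5 = 40/5 = 8
  Sample standard deviations s_i = √(s[i,i]):
  s(A) = √(7.6) = 2.7568
  s(B) = √(8) = 2.8284

Step 3 — r_{ij} = s_{ij} / (s_i · s_j):
  r[A,A] = 1 (diagonal).
  r[A,B] = -2.8 / (2.7568 · 2.8284) = -2.8 / 7.7974 = -0.3591
  r[B,B] = 1 (diagonal).

R is symmetric with unit diagonal. Assembling:

R = [[1, -0.3591],
 [-0.3591, 1]]


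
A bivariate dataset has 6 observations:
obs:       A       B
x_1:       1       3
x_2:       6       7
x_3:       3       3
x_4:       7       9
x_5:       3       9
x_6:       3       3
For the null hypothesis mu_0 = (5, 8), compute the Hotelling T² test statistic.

Step 1 — sample mean vector:
  mean(A) = (1 + 6 + 3 + 7 + 3 + 3) / 6 = 23/6 = 3.8333
  mean(B) = (3 + 7 + 3 + 9 + 9 + 3) / 6 = 34/6 = 5.6667
  x̄ = (3.8333, 5.6667),  deviation x̄ - mu_0 = (3.8333, 5.6667) - (5, 8) = (-1.1667, -2.3333).

Step 2 — sample covariance matrix, S[i,j] = (1/(n-1)) · Σ_k (x_{k,i} - mean_i) · (x_{k,j} - mean_j), divisor n-1 = 5:
  S[A,A] = ((-2.8333)·(-2.8333) + (2.1667)·(2.1667) + (-0.8333)·(-0.8333) + (3.1667)·(3.1667) + (-0.8333)·(-0.8333) + (-0.8333)·(-0.8333)) / 5 = 24.8333/5 = 4.9667
  S[A,B] = ((-2.8333)·(-2.6667) + (2.1667)·(1.3333) + (-0.8333)·(-2.6667) + (3.1667)·(3.3333) + (-0.8333)·(3.3333) + (-0.8333)·(-2.6667)) / 5 = 22.6667/5 = 4.5333
  S[B,B] = ((-2.6667)·(-2.6667) + (1.3333)·(1.3333) + (-2.6667)·(-2.6667) + (3.3333)·(3.3333) + (3.3333)·(3.3333) + (-2.6667)·(-2.6667)) / 5 = 45.3333/5 = 9.0667
  S = [[4.9667, 4.5333],
 [4.5333, 9.0667]].

Step 3 — invert S. det(S) = 4.9667·9.0667 - (4.5333)² = 24.48.
  S^{-1} = (1/det) · [[d, -b], [-b, a]] = [[0.3704, -0.1852],
 [-0.1852, 0.2029]].

Step 4 — quadratic form (x̄ - mu_0)^T · S^{-1} · (x̄ - mu_0):
  S^{-1} · (x̄ - mu_0) = (0, -0.2574),
  (x̄ - mu_0)^T · [...] = (-1.1667)·(0) + (-2.3333)·(-0.2574) = 0.6005.

Step 5 — scale by n: T² = 6 · 0.6005 = 3.6029.

T² ≈ 3.6029


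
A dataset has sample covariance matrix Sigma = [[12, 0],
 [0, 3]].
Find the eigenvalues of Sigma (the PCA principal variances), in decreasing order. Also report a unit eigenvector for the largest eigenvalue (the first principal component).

Step 1 — characteristic polynomial of 2×2 Sigma:
  det(Sigma - λI) = λ² - trace · λ + det = 0.
  trace = 12 + 3 = 15, det = 12·3 - (0)² = 36.
Step 2 — discriminant:
  Δ = trace² - 4·det = 225 - 144 = 81.
Step 3 — eigenvalues:
  λ = (trace ± √Δ)/2 = (15 ± 9)/2,
  λ_1 = 12,  λ_2 = 3.

Step 4 — unit eigenvector for λ_1: Sigma is diagonal, so its eigenvectors are the coordinate axes. λ_1 = 12 is the diagonal entry on the first coordinate axis, hence
  v_1 = (1, 0) (||v_1|| = 1).

λ_1 = 12,  λ_2 = 3;  v_1 ≈ (1, 0)


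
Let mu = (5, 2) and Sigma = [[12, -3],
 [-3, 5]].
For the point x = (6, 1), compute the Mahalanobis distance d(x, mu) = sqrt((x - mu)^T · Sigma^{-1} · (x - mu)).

Step 1 — centre the observation: (x - mu) = (1, -1).

Step 2 — invert Sigma. det(Sigma) = 12·5 - (-3)² = 51.
  Sigma^{-1} = (1/det) · [[d, -b], [-b, a]] = [[0.098, 0.0588],
 [0.0588, 0.2353]].

Step 3 — form the quadratic (x - mu)^T · Sigma^{-1} · (x - mu):
  Sigma^{-1} · (x - mu) = (0.0392, -0.1765).
  (x - mu)^T · [Sigma^{-1} · (x - mu)] = (1)·(0.0392) + (-1)·(-0.1765) = 0.2157.

Step 4 — take square root: d = √(0.2157) ≈ 0.4644.

d(x, mu) = √(0.2157) ≈ 0.4644


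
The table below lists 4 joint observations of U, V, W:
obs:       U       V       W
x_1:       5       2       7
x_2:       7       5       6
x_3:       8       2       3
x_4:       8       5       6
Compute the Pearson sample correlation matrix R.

Step 1 — column means:
  mean(U) = (5 + 7 + 8 + 8) / 4 = 28/4 = 7
  mean(V) = (2 + 5 + 2 + 5) / 4 = 14/4 = 3.5
  mean(W) = (7 + 6 + 3 + 6) / 4 = 22/4 = 5.5

Step 2 — sample variances and covariances s[i,j] = (1/(n-1)) · Σ_k (x_{k,i} - mean_i) · (x_{k,j} - mean_j), with n-1 = 3:
  s[U,U] = ((-2)·(-2) + (0)·(0) + (1)·(1) + (1)·(1)) / 3 = 6/3 = 2
  s[U,V] = ((-2)·(-1.5) + (0)·(1.5) + (1)·(-1.5) + (1)·(1.5)) / 3 = 3/3 = 1
  s[U,W] = ((-2)·(1.5) + (0)·(0.5) + (1)·(-2.5) + (1)·(0.5)) / 3 = -5/3 = -1.6667
  s[V,V] = ((-1.5)·(-1.5) + (1.5)·(1.5) + (-1.5)·(-1.5) + (1.5)·(1.5)) / 3 = 9/3 = 3
  s[V,W] = ((-1.5)·(1.5) + (1.5)·(0.5) + (-1.5)·(-2.5) + (1.5)·(0.5)) / 3 = 3/3 = 1
  s[W,W] = ((1.5)·(1.5) + (0.5)·(0.5) + (-2.5)·(-2.5) + (0.5)·(0.5)) / 3 = 9/3 = 3
  Sample standard deviations s_i = √(s[i,i]):
  s(U) = √(2) = 1.4142
  s(V) = √(3) = 1.7321
  s(W) = √(3) = 1.7321

Step 3 — r_{ij} = s_{ij} / (s_i · s_j):
  r[U,U] = 1 (diagonal).
  r[U,V] = 1 / (1.4142 · 1.7321) = 1 / 2.4495 = 0.4082
  r[U,W] = -1.6667 / (1.4142 · 1.7321) = -1.6667 / 2.4495 = -0.6804
  r[V,V] = 1 (diagonal).
  r[V,W] = 1 / (1.7321 · 1.7321) = 1 / 3 = 0.3333
  r[W,W] = 1 (diagonal).

R is symmetric with unit diagonal. Assembling:

R = [[1, 0.4082, -0.6804],
 [0.4082, 1, 0.3333],
 [-0.6804, 0.3333, 1]]


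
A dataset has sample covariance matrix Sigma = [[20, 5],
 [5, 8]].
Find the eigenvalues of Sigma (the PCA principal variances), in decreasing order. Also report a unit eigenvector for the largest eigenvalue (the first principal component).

Step 1 — characteristic polynomial of 2×2 Sigma:
  det(Sigma - λI) = λ² - trace · λ + det = 0.
  trace = 20 + 8 = 28, det = 20·8 - (5)² = 135.
Step 2 — discriminant:
  Δ = trace² - 4·det = 784 - 540 = 244.
Step 3 — eigenvalues:
  λ = (trace ± √Δ)/2 = (28 ± 15.6205)/2,
  λ_1 = 21.8102,  λ_2 = 6.1898.

Step 4 — unit eigenvector for λ_1: solve (Sigma - λ_1 I)v = 0. First row:
  (20 - 21.8102)·v_x + (5)·v_y = 0, i.e. (-1.8102)·v_x + (5)·v_y = 0,
  so v ∝ (b, λ_1 - a) = (5, 1.8102) = u.
  ||u|| = √((5)² + (1.8102)²) = √(28.277) ≈ 5.3176,
  v_1 = u/||u|| ≈ (0.9403, 0.3404) (||v_1|| = 1).

λ_1 = 21.8102,  λ_2 = 6.1898;  v_1 ≈ (0.9403, 0.3404)


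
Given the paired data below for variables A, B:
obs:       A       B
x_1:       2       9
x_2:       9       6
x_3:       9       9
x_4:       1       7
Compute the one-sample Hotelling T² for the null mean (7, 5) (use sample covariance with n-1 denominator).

Step 1 — sample mean vector:
  mean(A) = (2 + 9 + 9 + 1) / 4 = 21/4 = 5.25
  mean(B) = (9 + 6 + 9 + 7) / 4 = 31/4 = 7.75
  x̄ = (5.25, 7.75),  deviation x̄ - mu_0 = (5.25, 7.75) - (7, 5) = (-1.75, 2.75).

Step 2 — sample covariance matrix, S[i,j] = (1/(n-1)) · Σ_k (x_{k,i} - mean_i) · (x_{k,j} - mean_j), divisor n-1 = 3:
  S[A,A] = ((-3.25)·(-3.25) + (3.75)·(3.75) + (3.75)·(3.75) + (-4.25)·(-4.25)) / 3 = 56.75/3 = 18.9167
  S[A,B] = ((-3.25)·(1.25) + (3.75)·(-1.75) + (3.75)·(1.25) + (-4.25)·(-0.75)) / 3 = -2.75/3 = -0.9167
  S[B,B] = ((1.25)·(1.25) + (-1.75)·(-1.75) + (1.25)·(1.25) + (-0.75)·(-0.75)) / 3 = 6.75/3 = 2.25
  S = [[18.9167, -0.9167],
 [-0.9167, 2.25]].

Step 3 — invert S. det(S) = 18.9167·2.25 - (-0.9167)² = 41.7222.
  S^{-1} = (1/det) · [[d, -b], [-b, a]] = [[0.0539, 0.022],
 [0.022, 0.4534]].

Step 4 — quadratic form (x̄ - mu_0)^T · S^{-1} · (x̄ - mu_0):
  S^{-1} · (x̄ - mu_0) = (-0.034, 1.2084),
  (x̄ - mu_0)^T · [...] = (-1.75)·(-0.034) + (2.75)·(1.2084) = 3.3825.

Step 5 — scale by n: T² = 4 · 3.3825 = 13.53.

T² ≈ 13.53


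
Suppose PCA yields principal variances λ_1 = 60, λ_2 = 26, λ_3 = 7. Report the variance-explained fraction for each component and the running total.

Step 1 — total variance = trace(Sigma) = Σ λ_i = 60 + 26 + 7 = 93.

Step 2 — fraction explained by component i = λ_i / Σ λ:
  PC1: 60/93 = 0.6452
  PC2: 26/93 = 0.2796
  PC3: 7/93 = 0.0753

Step 3 — cumulative fraction after k components = (λ_1 + ... + λ_k) / Σ λ:
  k = 1: 60/93 = 0.6452
  k = 2: (60 + 26)/93 = 86/93 = 0.9247
  k = 3: (60 + 26 + 7)/93 = 93/93 = 1

Summary (fraction, with percent):

explained: PC1 0.6452 (64.52%), PC2 0.2796 (27.96%), PC3 0.0753 (7.53%);  cumulative: 0.6452, 0.9247, 1


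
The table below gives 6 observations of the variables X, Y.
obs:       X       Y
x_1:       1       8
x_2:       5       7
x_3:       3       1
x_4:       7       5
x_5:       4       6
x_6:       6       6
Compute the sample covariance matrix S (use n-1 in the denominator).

Step 1 — column means:
  mean(X) = (1 + 5 + 3 + 7 + 4 + 6) / 6 = 26/6 = 4.3333
  mean(Y) = (8 + 7 + 1 + 5 + 6 + 6) / 6 = 33/6 = 5.5

Step 2 — sample covariance S[i,j] = (1/(n-1)) · Σ_k (x_{k,i} - mean_i) · (x_{k,j} - mean_j), with n-1 = 5.
  S[X,X] = ((-3.3333)·(-3.3333) + (0.6667)·(0.6667) + (-1.3333)·(-1.3333) + (2.6667)·(2.6667) + (-0.3333)·(-0.3333) + (1.6667)·(1.6667)) / 5 = 23.3333/5 = 4.6667
  S[X,Y] = ((-3.3333)·(2.5) + (0.6667)·(1.5) + (-1.3333)·(-4.5) + (2.6667)·(-0.5) + (-0.3333)·(0.5) + (1.6667)·(0.5)) / 5 = -2/5 = -0.4
  S[Y,Y] = ((2.5)·(2.5) + (1.5)·(1.5) + (-4.5)·(-4.5) + (-0.5)·(-0.5) + (0.5)·(0.5) + (0.5)·(0.5)) / 5 = 29.5/5 = 5.9

S is symmetric (S[j,i] = S[i,j]). Assembling:

S = [[4.6667, -0.4],
 [-0.4, 5.9]]


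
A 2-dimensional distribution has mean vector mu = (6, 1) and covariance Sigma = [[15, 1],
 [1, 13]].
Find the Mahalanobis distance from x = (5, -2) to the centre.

Step 1 — centre the observation: (x - mu) = (-1, -3).

Step 2 — invert Sigma. det(Sigma) = 15·13 - (1)² = 194.
  Sigma^{-1} = (1/det) · [[d, -b], [-b, a]] = [[0.067, -0.0052],
 [-0.0052, 0.0773]].

Step 3 — form the quadratic (x - mu)^T · Sigma^{-1} · (x - mu):
  Sigma^{-1} · (x - mu) = (-0.0515, -0.2268).
  (x - mu)^T · [Sigma^{-1} · (x - mu)] = (-1)·(-0.0515) + (-3)·(-0.2268) = 0.732.

Step 4 — take square root: d = √(0.732) ≈ 0.8555.

d(x, mu) = √(0.732) ≈ 0.8555


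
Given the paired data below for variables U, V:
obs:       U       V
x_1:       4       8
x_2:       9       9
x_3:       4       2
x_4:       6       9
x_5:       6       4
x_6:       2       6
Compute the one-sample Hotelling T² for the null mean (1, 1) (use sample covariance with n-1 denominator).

Step 1 — sample mean vector:
  mean(U) = (4 + 9 + 4 + 6 + 6 + 2) / 6 = 31/6 = 5.1667
  mean(V) = (8 + 9 + 2 + 9 + 4 + 6) / 6 = 38/6 = 6.3333
  x̄ = (5.1667, 6.3333),  deviation x̄ - mu_0 = (5.1667, 6.3333) - (1, 1) = (4.1667, 5.3333).

Step 2 — sample covariance matrix, S[i,j] = (1/(n-1)) · Σ_k (x_{k,i} - mean_i) · (x_{k,j} - mean_j), divisor n-1 = 5:
  S[U,U] = ((-1.1667)·(-1.1667) + (3.8333)·(3.8333) + (-1.1667)·(-1.1667) + (0.8333)·(0.8333) + (0.8333)·(0.8333) + (-3.1667)·(-3.1667)) / 5 = 28.8333/5 = 5.7667
  S[U,V] = ((-1.1667)·(1.6667) + (3.8333)·(2.6667) + (-1.1667)·(-4.3333) + (0.8333)·(2.6667) + (0.8333)·(-2.3333) + (-3.1667)·(-0.3333)) / 5 = 14.6667/5 = 2.9333
  S[V,V] = ((1.6667)·(1.6667) + (2.6667)·(2.6667) + (-4.3333)·(-4.3333) + (2.6667)·(2.6667) + (-2.3333)·(-2.3333) + (-0.3333)·(-0.3333)) / 5 = 41.3333/5 = 8.2667
  S = [[5.7667, 2.9333],
 [2.9333, 8.2667]].

Step 3 — invert S. det(S) = 5.7667·8.2667 - (2.9333)² = 39.0667.
  S^{-1} = (1/det) · [[d, -b], [-b, a]] = [[0.2116, -0.0751],
 [-0.0751, 0.1476]].

Step 4 — quadratic form (x̄ - mu_0)^T · S^{-1} · (x̄ - mu_0):
  S^{-1} · (x̄ - mu_0) = (0.4812, 0.4744),
  (x̄ - mu_0)^T · [...] = (4.1667)·(0.4812) + (5.3333)·(0.4744) = 4.5353.

Step 5 — scale by n: T² = 6 · 4.5353 = 27.2116.

T² ≈ 27.2116


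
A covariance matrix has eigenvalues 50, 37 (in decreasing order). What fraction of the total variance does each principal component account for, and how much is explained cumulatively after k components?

Step 1 — total variance = trace(Sigma) = Σ λ_i = 50 + 37 = 87.

Step 2 — fraction explained by component i = λ_i / Σ λ:
  PC1: 50/87 = 0.5747
  PC2: 37/87 = 0.4253

Step 3 — cumulative fraction after k components = (λ_1 + ... + λ_k) / Σ λ:
  k = 1: 50/87 = 0.5747
  k = 2: (50 + 37)/87 = 87/87 = 1

Summary (fraction, with percent):

explained: PC1 0.5747 (57.47%), PC2 0.4253 (42.53%);  cumulative: 0.5747, 1


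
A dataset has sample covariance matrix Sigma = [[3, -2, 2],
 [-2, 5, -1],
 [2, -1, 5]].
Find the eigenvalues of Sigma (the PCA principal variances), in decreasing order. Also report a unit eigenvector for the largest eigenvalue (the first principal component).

Step 1 — characteristic polynomial p(λ) = det(λI - Sigma) = λ³ - tr·λ² + c_1·λ - det, where tr = trace, c_1 = sum of the principal 2×2 minors, det = det(Sigma):
  tr = 3 + 5 + 5 = 13,
  c_1 = (3·5 - (-2)²) + (3·5 - (2)²) + (5·5 - (-1)²) = 11 + 11 + 24 = 46,
  det = 3·(5·5 - (-1)²) - (-2)·((-2)·5 - (-1)·(2)) + (2)·((-2)·(-1) - 5·(2)) = 3·(24) - (-2)·(-8) + (2)·(-8) = 40.
  So p(λ) = λ³ - 13λ² + 46λ - 40.
Step 2 — look for an integer root (rational root theorem: any rational root is an integer divisor of 40). Testing λ = 4:
  p(4) = 64 - 208 + 184 - 40 = 0  ✓
  Dividing out (λ - 4): p(λ) = (λ - 4)(λ² - 9λ + 10).
Step 3 — remaining eigenvalues from the quadratic λ² - 9λ + 10 = 0:
  Δ = 9² - 4·10 = 81 - 40 = 41,  λ = (9 ± √41)/2 = (9 ± 6.4031)/2 ≈ 7.7016 or 1.2984.
  Sorted: λ_1 = 7.7016,  λ_2 = 4,  λ_3 = 1.2984  (check: sum = 13 = tr ✓).

Step 4 — unit eigenvector for λ_1 ≈ 7.7016: v spans the null space of (Sigma - λ_1 I), whose rows are
  r_1 = (-4.7016, -2, 2),  r_2 = (-2, -2.7016, -1),  r_3 = (2, -1, -2.7016).
  v is orthogonal to every row, so take v ∝ r_1 × r_2 = ((-2)·(-1) - (2)·(-2.7016), (2)·(-2) - (-4.7016)·(-1), (-4.7016)·(-2.7016) - (-2)·(-2)) ≈ (7.4031, -8.7016, 8.7016).
  Let u = (7.4031, -8.7016, 8.7016).
  ||u|| = √((7.4031)² + (-8.7016)² + (8.7016)²) = √(206.2406) ≈ 14.3611,  v_1 = u/||u|| ≈ (0.5155, -0.6059, 0.6059) (||v_1|| = 1).

λ_1 = 7.7016,  λ_2 = 4,  λ_3 = 1.2984;  v_1 ≈ (0.5155, -0.6059, 0.6059)


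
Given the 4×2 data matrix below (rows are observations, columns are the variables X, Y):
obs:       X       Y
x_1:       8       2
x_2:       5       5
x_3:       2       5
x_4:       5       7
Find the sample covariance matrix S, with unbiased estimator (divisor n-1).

Step 1 — column means:
  mean(X) = (8 + 5 + 2 + 5) / 4 = 20/4 = 5
  mean(Y) = (2 + 5 + 5 + 7) / 4 = 19/4 = 4.75

Step 2 — sample covariance S[i,j] = (1/(n-1)) · Σ_k (x_{k,i} - mean_i) · (x_{k,j} - mean_j), with n-1 = 3.
  S[X,X] = ((3)·(3) + (0)·(0) + (-3)·(-3) + (0)·(0)) / 3 = 18/3 = 6
  S[X,Y] = ((3)·(-2.75) + (0)·(0.25) + (-3)·(0.25) + (0)·(2.25)) / 3 = -9/3 = -3
  S[Y,Y] = ((-2.75)·(-2.75) + (0.25)·(0.25) + (0.25)·(0.25) + (2.25)·(2.25)) / 3 = 12.75/3 = 4.25

S is symmetric (S[j,i] = S[i,j]). Assembling:

S = [[6, -3],
 [-3, 4.25]]


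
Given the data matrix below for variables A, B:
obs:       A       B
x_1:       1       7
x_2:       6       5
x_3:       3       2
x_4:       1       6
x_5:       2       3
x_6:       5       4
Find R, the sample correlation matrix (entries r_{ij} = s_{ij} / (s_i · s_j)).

Step 1 — column means:
  mean(A) = (1 + 6 + 3 + 1 + 2 + 5) / 6 = 18/6 = 3
  mean(B) = (7 + 5 + 2 + 6 + 3 + 4) / 6 = 27/6 = 4.5

Step 2 — sample variances and covariances s[i,j] = (1/(n-1)) · Σ_k (x_{k,i} - mean_i) · (x_{k,j} - mean_j), with n-1 = 5:
  s[A,A] = ((-2)·(-2) + (3)·(3) + (0)·(0) + (-2)·(-2) + (-1)·(-1) + (2)·(2)) / 5 = 22/5 = 4.4
  s[A,B] = ((-2)·(2.5) + (3)·(0.5) + (0)·(-2.5) + (-2)·(1.5) + (-1)·(-1.5) + (2)·(-0.5)) / 5 = -6/5 = -1.2
  s[B,B] = ((2.5)·(2.5) + (0.5)·(0.5) + (-2.5)·(-2.5) + (1.5)·(1.5) + (-1.5)·(-1.5) + (-0.5)·(-0.5)) / 5 = 17.5/5 = 3.5
  Sample standard deviations s_i = √(s[i,i]):
  s(A) = √(4.4) = 2.0976
  s(B) = √(3.5) = 1.8708

Step 3 — r_{ij} = s_{ij} / (s_i · s_j):
  r[A,A] = 1 (diagonal).
  r[A,B] = -1.2 / (2.0976 · 1.8708) = -1.2 / 3.9243 = -0.3058
  r[B,B] = 1 (diagonal).

R is symmetric with unit diagonal. Assembling:

R = [[1, -0.3058],
 [-0.3058, 1]]


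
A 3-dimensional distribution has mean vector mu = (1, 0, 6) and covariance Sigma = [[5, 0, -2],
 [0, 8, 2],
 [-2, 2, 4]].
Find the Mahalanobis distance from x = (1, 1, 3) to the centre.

Step 1 — centre the observation: (x - mu) = (0, 1, -3).

Step 2 — invert Sigma (cofactor / det for 3×3, or solve directly):
  Sigma^{-1} = [[0.2593, -0.037, 0.1481],
 [-0.037, 0.1481, -0.0926],
 [0.1481, -0.0926, 0.3704]].

Step 3 — form the quadratic (x - mu)^T · Sigma^{-1} · (x - mu):
  Sigma^{-1} · (x - mu) = (-0.4815, 0.4259, -1.2037).
  (x - mu)^T · [Sigma^{-1} · (x - mu)] = (0)·(-0.4815) + (1)·(0.4259) + (-3)·(-1.2037) = 4.037.

Step 4 — take square root: d = √(4.037) ≈ 2.0092.

d(x, mu) = √(4.037) ≈ 2.0092


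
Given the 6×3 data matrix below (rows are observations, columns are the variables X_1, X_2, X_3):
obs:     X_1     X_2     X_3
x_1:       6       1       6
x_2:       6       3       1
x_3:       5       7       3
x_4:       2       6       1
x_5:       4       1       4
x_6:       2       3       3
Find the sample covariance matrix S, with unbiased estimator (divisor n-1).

Step 1 — column means:
  mean(X_1) = (6 + 6 + 5 + 2 + 4 + 2) / 6 = 25/6 = 4.1667
  mean(X_2) = (1 + 3 + 7 + 6 + 1 + 3) / 6 = 21/6 = 3.5
  mean(X_3) = (6 + 1 + 3 + 1 + 4 + 3) / 6 = 18/6 = 3

Step 2 — sample covariance S[i,j] = (1/(n-1)) · Σ_k (x_{k,i} - mean_i) · (x_{k,j} - mean_j), with n-1 = 5.
  S[X_1,X_1] = ((1.8333)·(1.8333) + (1.8333)·(1.8333) + (0.8333)·(0.8333) + (-2.1667)·(-2.1667) + (-0.1667)·(-0.1667) + (-2.1667)·(-2.1667)) / 5 = 16.8333/5 = 3.3667
  S[X_1,X_2] = ((1.8333)·(-2.5) + (1.8333)·(-0.5) + (0.8333)·(3.5) + (-2.1667)·(2.5) + (-0.1667)·(-2.5) + (-2.1667)·(-0.5)) / 5 = -6.5/5 = -1.3
  S[X_1,X_3] = ((1.8333)·(3) + (1.8333)·(-2) + (0.8333)·(0) + (-2.1667)·(-2) + (-0.1667)·(1) + (-2.1667)·(0)) / 5 = 6/5 = 1.2
  S[X_2,X_2] = ((-2.5)·(-2.5) + (-0.5)·(-0.5) + (3.5)·(3.5) + (2.5)·(2.5) + (-2.5)·(-2.5) + (-0.5)·(-0.5)) / 5 = 31.5/5 = 6.3
  S[X_2,X_3] = ((-2.5)·(3) + (-0.5)·(-2) + (3.5)·(0) + (2.5)·(-2) + (-2.5)·(1) + (-0.5)·(0)) / 5 = -14/5 = -2.8
  S[X_3,X_3] = ((3)·(3) + (-2)·(-2) + (0)·(0) + (-2)·(-2) + (1)·(1) + (0)·(0)) / 5 = 18/5 = 3.6

S is symmetric (S[j,i] = S[i,j]). Assembling:

S = [[3.3667, -1.3, 1.2],
 [-1.3, 6.3, -2.8],
 [1.2, -2.8, 3.6]]
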